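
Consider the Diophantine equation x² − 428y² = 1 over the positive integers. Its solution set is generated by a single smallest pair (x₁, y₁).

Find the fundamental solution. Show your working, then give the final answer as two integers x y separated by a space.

1850887 89466

√428 → a₀=20, period (1,2,4,1,5,10,5,1,4,2,1,40); ℓ=12 even so k=11
k=0  a_k=20  p_k/q_k = 20/1
k=1  a_k=1  p_k/q_k = 21/1
…
k=3  a_k=4  p_k/q_k = 269/13
k=4  a_k=1  p_k/q_k = 331/16
k=5  a_k=5  p_k/q_k = 1924/93
k=6  a_k=10  p_k/q_k = 19571/946
k=7  a_k=5  p_k/q_k = 99779/4823
k=8  a_k=1  p_k/q_k = 119350/5769
k=9  a_k=4  p_k/q_k = 577179/27899
k=10  a_k=2  p_k/q_k = 1273708/61567
k=11  a_k=1  p_k/q_k = 1850887/89466
(x₁, y₁) = (1850887, 89466);  1850887² − 428·89466² = 1 ✓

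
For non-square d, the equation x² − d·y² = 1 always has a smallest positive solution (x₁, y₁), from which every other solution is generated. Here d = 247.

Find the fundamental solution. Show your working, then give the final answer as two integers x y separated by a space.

85292 5427

√247 → a₀=15, period (1,2,1,1,9,1,9,1,1,2,1,30); ℓ=12 even so k=11
a_0=15:  p_0=15·1+0=15,  q_0=15·0+1=1
a_1=1:  p_1=1·15+1=16,  q_1=1·1+0=1
…
a_5=9:  p_5=9·110+63=1053,  q_5=9·7+4=67
…
a_7=9:  p_7=9·1163+1053=11520,  q_7=9·74+67=733
…
a_10=2:  p_10=2·24203+12683=61089,  q_10=2·1540+807=3887
a_11=1:  p_11=1·61089+24203=85292,  q_11=1·3887+1540=5427
→ (85292, 5427).  Check: 85292²=7274725264, 247·5427²=7274725263, difference 1.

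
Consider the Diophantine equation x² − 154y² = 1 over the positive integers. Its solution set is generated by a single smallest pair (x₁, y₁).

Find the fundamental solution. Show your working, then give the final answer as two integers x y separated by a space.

√154 → a₀=12, period (2,2,3,1,2,1,3,2,2,24); ℓ=10 even so k=9
k=0  a_k=12  p_k/q_k = 12/1
k=1  a_k=2  p_k/q_k = 25/2
k=2  a_k=2  p_k/q_k = 62/5
k=3  a_k=3  p_k/q_k = 211/17
…
k=7  a_k=3  p_k/q_k = 3847/310
k=8  a_k=2  p_k/q_k = 8724/703
k=9  a_k=2  p_k/q_k = 21295/1716
fundamental: x₁=21295, y₁=1716  (since 453477025 − 154·2944656 = 1)

21295 1716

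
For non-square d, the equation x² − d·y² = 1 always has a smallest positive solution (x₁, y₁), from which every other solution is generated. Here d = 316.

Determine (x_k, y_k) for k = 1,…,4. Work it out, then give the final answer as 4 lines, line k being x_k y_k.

√316 → a₀=17, period (1,3,2,8,2,3,1,34); ℓ=8 even so k=7
i=0: a=17 ⇒ p=17, q=1
i=1: a=1 ⇒ p=18, q=1
i=2: a=3 ⇒ p=71, q=4
i=3: a=2 ⇒ p=160, q=9
…
i=5: a=2 ⇒ p=2862, q=161
i=6: a=3 ⇒ p=9937, q=559
i=7: a=1 ⇒ p=12799, q=720
→ (12799, 720).  Check: 12799²=163814401, 316·720²=163814400, difference 1.
n=2: (12799,720)∘(12799,720) = (12799·12799+316·720·720, 12799·720+720·12799) = (327628801,18430560)
n=3: (327628801,18430560)∘(12799,720) = (12799·327628801+316·720·18430560, 12799·18430560+720·327628801) = (8386642035199,471785474160)
n=4: (8386642035199,471785474160)∘(12799,720) = (12799·8386642035199+316·720·471785474160, 12799·471785474160+720·8386642035199) = (214681262489395201,12076764549117120)

12799 720
327628801 18430560
8386642035199 471785474160
214681262489395201 12076764549117120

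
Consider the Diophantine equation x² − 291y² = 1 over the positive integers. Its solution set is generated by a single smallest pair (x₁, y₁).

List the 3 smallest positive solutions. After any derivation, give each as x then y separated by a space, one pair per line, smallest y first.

d=291: √d = [17; 17,34] (ℓ=2, even), read p_1/q_1
k=0  a_k=17  p_k/q_k = 17/1
k=1  a_k=17  p_k/q_k = 290/17
(x₁, y₁) = (290, 17);  290² − 291·17² = 1 ✓
(290+17√291)^2 = 168199 + 9860√291
(290+17√291)^3 = 97555130 + 5718783√291

290 17
168199 9860
97555130 5718783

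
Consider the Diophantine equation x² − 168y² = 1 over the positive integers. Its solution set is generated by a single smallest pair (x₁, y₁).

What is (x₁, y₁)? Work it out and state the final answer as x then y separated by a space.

13 1

√168 → a₀=12, period (1,24); ℓ=2 even so k=1
k=0  a_k=12  p_k/q_k = 12/1
k=1  a_k=1  p_k/q_k = 13/1
fundamental: x₁=13, y₁=1  (since 169 − 168·1 = 1)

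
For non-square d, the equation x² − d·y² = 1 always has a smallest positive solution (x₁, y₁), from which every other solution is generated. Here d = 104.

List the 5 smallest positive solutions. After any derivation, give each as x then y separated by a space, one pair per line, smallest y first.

51 5
5201 510
530451 52015
54100801 5305020
5517751251 541060025

[10; 5,20] for √104; ℓ=2 ⇒ convergent index 1
a_0=10:  p_0=10·1+0=10,  q_0=10·0+1=1
a_1=5:  p_1=5·10+1=51,  q_1=5·1+0=5
fundamental: x₁=51, y₁=5  (since 2601 − 104·25 = 1)
(51+5√104)^2 = 5201 + 510√104
(51+5√104)^3 = 530451 + 52015√104
(51+5√104)^4 = 54100801 + 5305020√104
(51+5√104)^5 = 5517751251 + 541060025√104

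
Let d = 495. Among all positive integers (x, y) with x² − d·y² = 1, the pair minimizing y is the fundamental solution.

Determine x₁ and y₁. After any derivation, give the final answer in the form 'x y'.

√495 = [22; 4,44, …], period ℓ=2 (even) → k=1
step 0: (22, 1)  from 22·(1,0) + (0,1)
step 1: (89, 4)  from 4·(22,1) + (1,0)
(x₁, y₁) = (89, 4);  89² − 495·4² = 1 ✓

89 4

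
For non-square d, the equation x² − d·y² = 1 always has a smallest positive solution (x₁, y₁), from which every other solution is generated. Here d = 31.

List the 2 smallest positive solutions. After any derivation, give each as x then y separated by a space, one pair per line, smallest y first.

√31 → a₀=5, period (1,1,3,5,3,1,1,10); ℓ=8 even so k=7
a_0=5:  p_0=5·1+0=5,  q_0=5·0+1=1
…
a_3=3:  p_3=3·11+6=39,  q_3=3·2+1=7
a_4=5:  p_4=5·39+11=206,  q_4=5·7+2=37
…
a_6=1:  p_6=1·657+206=863,  q_6=1·118+37=155
a_7=1:  p_7=1·863+657=1520,  q_7=1·155+118=273
→ (1520, 273).  Check: 1520²=2310400, 31·273²=2310399, difference 1.
(x_2, y_2) = (1520·1520 + 31·273·273, 1520·273 + 273·1520) = (4620799, 829920)

1520 273
4620799 829920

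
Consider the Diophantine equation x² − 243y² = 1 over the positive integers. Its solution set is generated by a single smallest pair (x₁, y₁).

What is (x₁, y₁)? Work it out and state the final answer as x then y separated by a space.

70226 4505

√243 → a₀=15, period (1,1,2,3,15,3,2,1,1,30); ℓ=10 even so k=9
k=0  a_k=15  p_k/q_k = 15/1
k=1  a_k=1  p_k/q_k = 16/1
k=2  a_k=1  p_k/q_k = 31/2
k=3  a_k=2  p_k/q_k = 78/5
k=4  a_k=3  p_k/q_k = 265/17
k=5  a_k=15  p_k/q_k = 4053/260
k=6  a_k=3  p_k/q_k = 12424/797
k=7  a_k=2  p_k/q_k = 28901/1854
k=8  a_k=1  p_k/q_k = 41325/2651
k=9  a_k=1  p_k/q_k = 70226/4505
→ (70226, 4505).  Check: 70226²=4931691076, 243·4505²=4931691075, difference 1.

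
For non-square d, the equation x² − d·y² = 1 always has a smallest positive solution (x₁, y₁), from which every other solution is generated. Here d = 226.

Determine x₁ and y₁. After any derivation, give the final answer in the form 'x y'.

451 30

[15; 30] for √226; ℓ=1 ⇒ convergent index 1
step 0: (15, 1)  from 15·(1,0) + (0,1)
step 1: (451, 30)  from 30·(15,1) + (1,0)
fundamental: x₁=451, y₁=30  (since 203401 − 226·900 = 1)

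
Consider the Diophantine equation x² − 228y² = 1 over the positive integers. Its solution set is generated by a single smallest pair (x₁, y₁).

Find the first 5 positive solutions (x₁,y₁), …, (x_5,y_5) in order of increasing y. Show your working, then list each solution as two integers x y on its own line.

151 10
45601 3020
13771351 912030
4158902401 275430040
1255974753751 83178960050

√228 = [15; 10,30, …], period ℓ=2 (even) → k=1
step 0: (15, 1)  from 15·(1,0) + (0,1)
step 1: (151, 10)  from 10·(15,1) + (1,0)
fundamental: x₁=151, y₁=10  (since 22801 − 228·100 = 1)
(151+10√228)^2 = 45601 + 3020√228
(151+10√228)^3 = 13771351 + 912030√228
(151+10√228)^4 = 4158902401 + 275430040√228
(151+10√228)^5 = 1255974753751 + 83178960050√228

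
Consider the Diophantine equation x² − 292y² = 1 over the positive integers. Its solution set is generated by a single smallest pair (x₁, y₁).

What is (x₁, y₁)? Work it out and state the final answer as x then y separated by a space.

√292 → a₀=17, period (11,2,1,3,8,3,1,2,11,34); ℓ=10 even so k=9
a_0=17:  p_0=17·1+0=17,  q_0=17·0+1=1
…
a_8=2:  p_8=2·72812+55143=200767,  q_8=2·4261+3227=11749
a_9=11:  p_9=11·200767+72812=2281249,  q_9=11·11749+4261=133500
fundamental: x₁=2281249, y₁=133500  (since 5204097000001 − 292·17822250000 = 1)

2281249 133500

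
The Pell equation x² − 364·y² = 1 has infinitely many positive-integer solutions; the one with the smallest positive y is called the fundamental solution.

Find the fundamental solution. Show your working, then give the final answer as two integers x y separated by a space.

4954951 259710

d=364: √d = [19; 12,1,2,3,1,8,1,3,2,1,12,38] (ℓ=12, even), read p_11/q_11
k=0  a_k=19  p_k/q_k = 19/1
k=1  a_k=12  p_k/q_k = 229/12
k=2  a_k=1  p_k/q_k = 248/13
…
k=5  a_k=1  p_k/q_k = 3148/165
…
k=8  a_k=3  p_k/q_k = 119872/6283
…
k=10  a_k=1  p_k/q_k = 390371/20461
k=11  a_k=12  p_k/q_k = 4954951/259710
(x₁, y₁) = (4954951, 259710);  4954951² − 364·259710² = 1 ✓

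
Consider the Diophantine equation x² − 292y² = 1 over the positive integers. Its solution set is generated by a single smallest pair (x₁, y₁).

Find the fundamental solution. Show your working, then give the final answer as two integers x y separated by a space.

d=292: √d = [17; 11,2,1,3,8,3,1,2,11,34] (ℓ=10, even), read p_9/q_9
step 0: (17, 1)  from 17·(1,0) + (0,1)
step 1: (188, 11)  from 11·(17,1) + (1,0)
step 2: (393, 23)  from 2·(188,11) + (17,1)
step 3: (581, 34)  from 1·(393,23) + (188,11)
step 4: (2136, 125)  from 3·(581,34) + (393,23)
step 5: (17669, 1034)  from 8·(2136,125) + (581,34)
step 6: (55143, 3227)  from 3·(17669,1034) + (2136,125)
step 7: (72812, 4261)  from 1·(55143,3227) + (17669,1034)
step 8: (200767, 11749)  from 2·(72812,4261) + (55143,3227)
step 9: (2281249, 133500)  from 11·(200767,11749) + (72812,4261)
(x₁, y₁) = (2281249, 133500);  2281249² − 292·133500² = 1 ✓

2281249 133500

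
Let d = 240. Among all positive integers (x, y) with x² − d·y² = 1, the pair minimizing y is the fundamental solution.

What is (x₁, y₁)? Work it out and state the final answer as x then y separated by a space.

31 2

√240 = [15; 2,30, …], period ℓ=2 (even) → k=1
k=0  a_k=15  p_k/q_k = 15/1
k=1  a_k=2  p_k/q_k = 31/2
(x₁, y₁) = (31, 2);  31² − 240·2² = 1 ✓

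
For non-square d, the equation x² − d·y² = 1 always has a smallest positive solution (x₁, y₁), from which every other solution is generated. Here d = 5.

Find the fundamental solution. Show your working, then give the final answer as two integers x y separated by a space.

9 4

√5 → a₀=2, period (4); ℓ=1 odd so k=1
k=0  a_k=2  p_k/q_k = 2/1
k=1  a_k=4  p_k/q_k = 9/4
→ (9, 4).  Check: 9²=81, 5·4²=80, difference 1.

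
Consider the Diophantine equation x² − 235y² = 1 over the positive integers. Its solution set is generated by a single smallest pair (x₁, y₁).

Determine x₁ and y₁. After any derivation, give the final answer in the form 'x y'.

46 3

d=235: √d = [15; 3,30] (ℓ=2, even), read p_1/q_1
k=0  a_k=15  p_k/q_k = 15/1
k=1  a_k=3  p_k/q_k = 46/3
(x₁, y₁) = (46, 3);  46² − 235·3² = 1 ✓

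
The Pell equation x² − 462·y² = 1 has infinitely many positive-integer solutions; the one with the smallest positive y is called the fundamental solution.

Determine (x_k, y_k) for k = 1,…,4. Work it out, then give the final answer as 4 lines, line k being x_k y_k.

√462 = [21; 2,42, …], period ℓ=2 (even) → k=1
a_0=21:  p_0=21·1+0=21,  q_0=21·0+1=1
a_1=2:  p_1=2·21+1=43,  q_1=2·1+0=2
fundamental: x₁=43, y₁=2  (since 1849 − 462·4 = 1)
(43+2√462)^2 = 3697 + 172√462
(43+2√462)^3 = 317899 + 14790√462
(43+2√462)^4 = 27335617 + 1271768√462

43 2
3697 172
317899 14790
27335617 1271768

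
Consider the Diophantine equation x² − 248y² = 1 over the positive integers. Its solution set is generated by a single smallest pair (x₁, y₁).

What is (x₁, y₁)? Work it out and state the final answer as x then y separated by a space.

63 4

[15; 1,2,1,30] for √248; ℓ=4 ⇒ convergent index 3
i=0: a=15 ⇒ p=15, q=1
…
i=2: a=2 ⇒ p=47, q=3
i=3: a=1 ⇒ p=63, q=4
(x₁, y₁) = (63, 4);  63² − 248·4² = 1 ✓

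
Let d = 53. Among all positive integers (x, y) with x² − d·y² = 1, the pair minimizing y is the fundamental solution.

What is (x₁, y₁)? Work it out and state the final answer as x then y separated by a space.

66249 9100

√53 = [7; 3,1,1,3,14, …], period ℓ=5 (odd) → k=9
step 0: (7, 1)  from 7·(1,0) + (0,1)
step 1: (22, 3)  from 3·(7,1) + (1,0)
step 2: (29, 4)  from 1·(22,3) + (7,1)
step 3: (51, 7)  from 1·(29,4) + (22,3)
step 4: (182, 25)  from 3·(51,7) + (29,4)
…
step 8: (18557, 2549)  from 1·(10578,1453) + (7979,1096)
step 9: (66249, 9100)  from 3·(18557,2549) + (10578,1453)
→ (66249, 9100).  Check: 66249²=4388930001, 53·9100²=4388930000, difference 1.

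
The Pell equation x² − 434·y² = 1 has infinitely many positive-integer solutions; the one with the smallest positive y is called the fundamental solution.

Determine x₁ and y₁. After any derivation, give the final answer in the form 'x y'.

√434 = [20; 1,4,1,40, …], period ℓ=4 (even) → k=3
a_0=20:  p_0=20·1+0=20,  q_0=20·0+1=1
a_1=1:  p_1=1·20+1=21,  q_1=1·1+0=1
a_2=4:  p_2=4·21+20=104,  q_2=4·1+1=5
a_3=1:  p_3=1·104+21=125,  q_3=1·5+1=6
→ (125, 6).  Check: 125²=15625, 434·6²=15624, difference 1.

125 6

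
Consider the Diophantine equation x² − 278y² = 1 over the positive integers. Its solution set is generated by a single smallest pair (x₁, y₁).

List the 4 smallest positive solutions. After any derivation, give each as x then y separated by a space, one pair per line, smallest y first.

2501 150
12510001 750300
62575022501 3753000450
313000250040001 18772507500600

[16; 1,2,16,2,1,32] for √278; ℓ=6 ⇒ convergent index 5
i=0: a=16 ⇒ p=16, q=1
…
i=4: a=2 ⇒ p=1684, q=101
i=5: a=1 ⇒ p=2501, q=150
fundamental: x₁=2501, y₁=150  (since 6255001 − 278·22500 = 1)
k=2:  x_2 = 2501·2501+278·150·150 = 12510001,  y_2 = 2501·150+150·2501 = 750300
k=3:  x_3 = 2501·12510001+278·150·750300 = 62575022501,  y_3 = 2501·750300+150·12510001 = 3753000450
k=4:  x_4 = 2501·62575022501+278·150·3753000450 = 313000250040001,  y_4 = 2501·3753000450+150·62575022501 = 18772507500600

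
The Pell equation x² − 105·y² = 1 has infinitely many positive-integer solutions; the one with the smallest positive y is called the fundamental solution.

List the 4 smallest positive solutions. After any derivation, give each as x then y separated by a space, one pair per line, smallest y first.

41 4
3361 328
275561 26892
22592641 2204816

√105 → a₀=10, period (4,20); ℓ=2 even so k=1
i=0: a=10 ⇒ p=10, q=1
i=1: a=4 ⇒ p=41, q=4
fundamental: x₁=41, y₁=4  (since 1681 − 105·16 = 1)
(41+4√105)^2 = 3361 + 328√105
(41+4√105)^3 = 275561 + 26892√105
(41+4√105)^4 = 22592641 + 2204816√105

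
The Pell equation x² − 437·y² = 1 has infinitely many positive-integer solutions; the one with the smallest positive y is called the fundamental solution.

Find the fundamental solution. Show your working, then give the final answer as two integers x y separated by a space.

[20; 1,9,2,9,1,40] for √437; ℓ=6 ⇒ convergent index 5
a_0=20:  p_0=20·1+0=20,  q_0=20·0+1=1
…
a_3=2:  p_3=2·209+21=439,  q_3=2·10+1=21
a_4=9:  p_4=9·439+209=4160,  q_4=9·21+10=199
a_5=1:  p_5=1·4160+439=4599,  q_5=1·199+21=220
(x₁, y₁) = (4599, 220);  4599² − 437·220² = 1 ✓

4599 220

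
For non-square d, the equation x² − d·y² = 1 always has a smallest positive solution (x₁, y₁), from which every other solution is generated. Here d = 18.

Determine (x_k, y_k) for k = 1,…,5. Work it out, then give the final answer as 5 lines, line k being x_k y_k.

17 4
577 136
19601 4620
665857 156944
22619537 5331476

d=18: √d = [4; 4,8] (ℓ=2, even), read p_1/q_1
i=0: a=4 ⇒ p=4, q=1
i=1: a=4 ⇒ p=17, q=4
fundamental: x₁=17, y₁=4  (since 289 − 18·16 = 1)
n=2: (17,4)∘(17,4) = (17·17+18·4·4, 17·4+4·17) = (577,136)
n=3: (577,136)∘(17,4) = (17·577+18·4·136, 17·136+4·577) = (19601,4620)
n=4: (19601,4620)∘(17,4) = (17·19601+18·4·4620, 17·4620+4·19601) = (665857,156944)
n=5: (665857,156944)∘(17,4) = (17·665857+18·4·156944, 17·156944+4·665857) = (22619537,5331476)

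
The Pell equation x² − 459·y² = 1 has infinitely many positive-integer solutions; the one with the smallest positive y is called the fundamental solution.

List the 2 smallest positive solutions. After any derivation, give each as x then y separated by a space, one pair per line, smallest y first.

d=459: √d = [21; 2,2,1,4,21,4,1,2,2,42] (ℓ=10, even), read p_9/q_9
i=0: a=21 ⇒ p=21, q=1
…
i=4: a=4 ⇒ p=707, q=33
…
i=6: a=4 ⇒ p=60695, q=2833
…
i=8: a=2 ⇒ p=212079, q=9899
i=9: a=2 ⇒ p=499850, q=23331
→ (499850, 23331).  Check: 499850²=249850022500, 459·23331²=249850022499, difference 1.
n=2: (499850,23331)∘(499850,23331) = (499850·499850+459·23331·23331, 499850·23331+23331·499850) = (499700044999,23324000700)

499850 23331
499700044999 23324000700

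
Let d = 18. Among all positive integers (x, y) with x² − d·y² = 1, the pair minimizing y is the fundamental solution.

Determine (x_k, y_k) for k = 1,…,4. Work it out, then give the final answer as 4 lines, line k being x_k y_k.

17 4
577 136
19601 4620
665857 156944

[4; 4,8] for √18; ℓ=2 ⇒ convergent index 1
a_0=4:  p_0=4·1+0=4,  q_0=4·0+1=1
a_1=4:  p_1=4·4+1=17,  q_1=4·1+0=4
(x₁, y₁) = (17, 4);  17² − 18·4² = 1 ✓
k=2:  x_2 = 17·17+18·4·4 = 577,  y_2 = 17·4+4·17 = 136
k=3:  x_3 = 17·577+18·4·136 = 19601,  y_3 = 17·136+4·577 = 4620
k=4:  x_4 = 17·19601+18·4·4620 = 665857,  y_4 = 17·4620+4·19601 = 156944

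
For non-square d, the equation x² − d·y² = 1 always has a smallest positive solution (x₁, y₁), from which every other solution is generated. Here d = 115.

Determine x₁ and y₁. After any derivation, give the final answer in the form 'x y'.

1126 105

√115 = [10; 1,2,1,1,1,1,1,2,1,20, …], period ℓ=10 (even) → k=9
a_0=10:  p_0=10·1+0=10,  q_0=10·0+1=1
a_1=1:  p_1=1·10+1=11,  q_1=1·1+0=1
a_2=2:  p_2=2·11+10=32,  q_2=2·1+1=3
a_3=1:  p_3=1·32+11=43,  q_3=1·3+1=4
a_4=1:  p_4=1·43+32=75,  q_4=1·4+3=7
a_5=1:  p_5=1·75+43=118,  q_5=1·7+4=11
a_6=1:  p_6=1·118+75=193,  q_6=1·11+7=18
…
a_8=2:  p_8=2·311+193=815,  q_8=2·29+18=76
a_9=1:  p_9=1·815+311=1126,  q_9=1·76+29=105
(x₁, y₁) = (1126, 105);  1126² − 115·105² = 1 ✓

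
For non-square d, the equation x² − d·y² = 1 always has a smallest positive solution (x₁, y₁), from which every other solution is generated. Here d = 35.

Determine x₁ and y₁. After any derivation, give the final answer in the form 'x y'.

d=35: √d = [5; 1,10] (ℓ=2, even), read p_1/q_1
a_0=5:  p_0=5·1+0=5,  q_0=5·0+1=1
a_1=1:  p_1=1·5+1=6,  q_1=1·1+0=1
(x₁, y₁) = (6, 1);  6² − 35·1² = 1 ✓

6 1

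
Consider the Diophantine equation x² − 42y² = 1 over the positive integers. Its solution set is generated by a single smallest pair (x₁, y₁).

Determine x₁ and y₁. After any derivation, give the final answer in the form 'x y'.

13 2

d=42: √d = [6; 2,12] (ℓ=2, even), read p_1/q_1
i=0: a=6 ⇒ p=6, q=1
i=1: a=2 ⇒ p=13, q=2
→ (13, 2).  Check: 13²=169, 42·2²=168, difference 1.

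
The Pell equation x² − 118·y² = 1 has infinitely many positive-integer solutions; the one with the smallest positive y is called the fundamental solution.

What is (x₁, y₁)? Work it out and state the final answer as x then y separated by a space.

306917 28254

√118 = [10; 1,6,3,2,10,2,3,6,1,20, …], period ℓ=10 (even) → k=9
i=0: a=10 ⇒ p=10, q=1
i=1: a=1 ⇒ p=11, q=1
i=2: a=6 ⇒ p=76, q=7
…
i=8: a=6 ⇒ p=264802, q=24377
i=9: a=1 ⇒ p=306917, q=28254
→ (306917, 28254).  Check: 306917²=94198044889, 118·28254²=94198044888, difference 1.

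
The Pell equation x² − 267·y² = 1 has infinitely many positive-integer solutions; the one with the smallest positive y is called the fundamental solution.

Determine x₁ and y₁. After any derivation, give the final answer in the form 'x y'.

√267 → a₀=16, period (2,1,15,1,2,32); ℓ=6 even so k=5
k=0  a_k=16  p_k/q_k = 16/1
…
k=2  a_k=1  p_k/q_k = 49/3
k=3  a_k=15  p_k/q_k = 768/47
k=4  a_k=1  p_k/q_k = 817/50
k=5  a_k=2  p_k/q_k = 2402/147
→ (2402, 147).  Check: 2402²=5769604, 267·147²=5769603, difference 1.

2402 147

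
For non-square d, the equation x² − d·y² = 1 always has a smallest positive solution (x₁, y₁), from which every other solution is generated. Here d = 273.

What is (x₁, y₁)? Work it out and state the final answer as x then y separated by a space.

727 44

d=273: √d = [16; 1,1,10,1,1,32] (ℓ=6, even), read p_5/q_5
a_0=16:  p_0=16·1+0=16,  q_0=16·0+1=1
a_1=1:  p_1=1·16+1=17,  q_1=1·1+0=1
a_2=1:  p_2=1·17+16=33,  q_2=1·1+1=2
a_3=10:  p_3=10·33+17=347,  q_3=10·2+1=21
a_4=1:  p_4=1·347+33=380,  q_4=1·21+2=23
a_5=1:  p_5=1·380+347=727,  q_5=1·23+21=44
→ (727, 44).  Check: 727²=528529, 273·44²=528528, difference 1.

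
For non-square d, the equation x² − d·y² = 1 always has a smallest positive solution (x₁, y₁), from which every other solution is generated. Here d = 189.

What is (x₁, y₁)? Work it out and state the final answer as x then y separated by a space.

55 4

d=189: √d = [13; 1,2,1,26] (ℓ=4, even), read p_3/q_3
k=0  a_k=13  p_k/q_k = 13/1
k=1  a_k=1  p_k/q_k = 14/1
k=2  a_k=2  p_k/q_k = 41/3
k=3  a_k=1  p_k/q_k = 55/4
(x₁, y₁) = (55, 4);  55² − 189·4² = 1 ✓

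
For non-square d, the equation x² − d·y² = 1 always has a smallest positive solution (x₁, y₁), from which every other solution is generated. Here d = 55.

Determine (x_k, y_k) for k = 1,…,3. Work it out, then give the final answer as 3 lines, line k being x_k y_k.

89 12
15841 2136
2819609 380196

d=55: √d = [7; 2,2,2,14] (ℓ=4, even), read p_3/q_3
i=0: a=7 ⇒ p=7, q=1
i=1: a=2 ⇒ p=15, q=2
i=2: a=2 ⇒ p=37, q=5
i=3: a=2 ⇒ p=89, q=12
fundamental: x₁=89, y₁=12  (since 7921 − 55·144 = 1)
n=2: (89,12)∘(89,12) = (89·89+55·12·12, 89·12+12·89) = (15841,2136)
n=3: (15841,2136)∘(89,12) = (89·15841+55·12·2136, 89·2136+12·15841) = (2819609,380196)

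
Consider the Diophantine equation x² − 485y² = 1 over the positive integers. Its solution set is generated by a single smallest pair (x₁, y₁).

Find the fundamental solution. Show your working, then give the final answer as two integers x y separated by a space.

d=485: √d = [22; 44] (ℓ=1, odd), read p_1/q_1
k=0  a_k=22  p_k/q_k = 22/1
k=1  a_k=44  p_k/q_k = 969/44
(x₁, y₁) = (969, 44);  969² − 485·44² = 1 ✓

969 44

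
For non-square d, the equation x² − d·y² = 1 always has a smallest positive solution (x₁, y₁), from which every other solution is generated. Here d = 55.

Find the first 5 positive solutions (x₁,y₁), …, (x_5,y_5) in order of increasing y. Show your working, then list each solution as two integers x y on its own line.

89 12
15841 2136
2819609 380196
501874561 67672752
89330852249 12045369660

√55 → a₀=7, period (2,2,2,14); ℓ=4 even so k=3
i=0: a=7 ⇒ p=7, q=1
i=1: a=2 ⇒ p=15, q=2
i=2: a=2 ⇒ p=37, q=5
i=3: a=2 ⇒ p=89, q=12
(x₁, y₁) = (89, 12);  89² − 55·12² = 1 ✓
(89+12√55)^2 = 15841 + 2136√55
(89+12√55)^3 = 2819609 + 380196√55
(89+12√55)^4 = 501874561 + 67672752√55
(89+12√55)^5 = 89330852249 + 12045369660√55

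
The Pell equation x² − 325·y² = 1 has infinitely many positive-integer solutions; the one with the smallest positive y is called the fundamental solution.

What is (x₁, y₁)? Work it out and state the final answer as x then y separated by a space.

649 36

√325 = [18; 36, …], period ℓ=1 (odd) → k=1
k=0  a_k=18  p_k/q_k = 18/1
k=1  a_k=36  p_k/q_k = 649/36
fundamental: x₁=649, y₁=36  (since 421201 − 325·1296 = 1)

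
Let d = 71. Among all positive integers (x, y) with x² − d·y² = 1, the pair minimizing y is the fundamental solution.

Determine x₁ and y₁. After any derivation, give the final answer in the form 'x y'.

3480 413

[8; 2,2,1,7,1,2,2,16] for √71; ℓ=8 ⇒ convergent index 7
k=0  a_k=8  p_k/q_k = 8/1
k=1  a_k=2  p_k/q_k = 17/2
k=2  a_k=2  p_k/q_k = 42/5
k=3  a_k=1  p_k/q_k = 59/7
k=4  a_k=7  p_k/q_k = 455/54
…
k=6  a_k=2  p_k/q_k = 1483/176
k=7  a_k=2  p_k/q_k = 3480/413
(x₁, y₁) = (3480, 413);  3480² − 71·413² = 1 ✓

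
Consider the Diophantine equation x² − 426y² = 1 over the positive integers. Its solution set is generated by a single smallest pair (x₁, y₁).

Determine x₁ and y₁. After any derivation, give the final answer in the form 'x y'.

√426 → a₀=20, period (1,1,1,3,2,6,2,3,1,1,1,40); ℓ=12 even so k=11
a_0=20:  p_0=20·1+0=20,  q_0=20·0+1=1
a_1=1:  p_1=1·20+1=21,  q_1=1·1+0=1
a_2=1:  p_2=1·21+20=41,  q_2=1·1+1=2
a_3=1:  p_3=1·41+21=62,  q_3=1·2+1=3
a_4=3:  p_4=3·62+41=227,  q_4=3·3+2=11
a_5=2:  p_5=2·227+62=516,  q_5=2·11+3=25
a_6=6:  p_6=6·516+227=3323,  q_6=6·25+11=161
a_7=2:  p_7=2·3323+516=7162,  q_7=2·161+25=347
a_8=3:  p_8=3·7162+3323=24809,  q_8=3·347+161=1202
…
a_10=1:  p_10=1·31971+24809=56780,  q_10=1·1549+1202=2751
a_11=1:  p_11=1·56780+31971=88751,  q_11=1·2751+1549=4300
fundamental: x₁=88751, y₁=4300  (since 7876740001 − 426·18490000 = 1)

88751 4300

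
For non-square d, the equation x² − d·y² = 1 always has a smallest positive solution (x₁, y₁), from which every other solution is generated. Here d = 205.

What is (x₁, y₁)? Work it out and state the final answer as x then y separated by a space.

d=205: √d = [14; 3,6,1,4,1,6,3,28] (ℓ=8, even), read p_7/q_7
i=0: a=14 ⇒ p=14, q=1
…
i=3: a=1 ⇒ p=315, q=22
i=4: a=4 ⇒ p=1532, q=107
…
i=6: a=6 ⇒ p=12614, q=881
i=7: a=3 ⇒ p=39689, q=2772
fundamental: x₁=39689, y₁=2772  (since 1575216721 − 205·7683984 = 1)

39689 2772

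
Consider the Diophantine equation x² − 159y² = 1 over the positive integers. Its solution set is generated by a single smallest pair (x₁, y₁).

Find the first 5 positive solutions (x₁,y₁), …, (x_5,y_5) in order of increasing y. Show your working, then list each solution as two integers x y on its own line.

d=159: √d = [12; 1,1,1,1,3,1,1,1,1,24] (ℓ=10, even), read p_9/q_9
k=0  a_k=12  p_k/q_k = 12/1
k=1  a_k=1  p_k/q_k = 13/1
k=2  a_k=1  p_k/q_k = 25/2
…
k=5  a_k=3  p_k/q_k = 227/18
…
k=7  a_k=1  p_k/q_k = 517/41
k=8  a_k=1  p_k/q_k = 807/64
k=9  a_k=1  p_k/q_k = 1324/105
→ (1324, 105).  Check: 1324²=1752976, 159·105²=1752975, difference 1.
k=2:  x_2 = 1324·1324+159·105·105 = 3505951,  y_2 = 1324·105+105·1324 = 278040
k=3:  x_3 = 1324·3505951+159·105·278040 = 9283756924,  y_3 = 1324·278040+105·3505951 = 736249815
k=4:  x_4 = 1324·9283756924+159·105·736249815 = 24583384828801,  y_4 = 1324·736249815+105·9283756924 = 1949589232080
k=5:  x_5 = 1324·24583384828801+159·105·1949589232080 = 65096793742908124,  y_5 = 1324·1949589232080+105·24583384828801 = 5162511550298025

1324 105
3505951 278040
9283756924 736249815
24583384828801 1949589232080
65096793742908124 5162511550298025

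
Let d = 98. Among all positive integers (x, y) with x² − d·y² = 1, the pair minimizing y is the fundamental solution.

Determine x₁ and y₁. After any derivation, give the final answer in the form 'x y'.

99 10

[9; 1,8,1,18] for √98; ℓ=4 ⇒ convergent index 3
i=0: a=9 ⇒ p=9, q=1
…
i=2: a=8 ⇒ p=89, q=9
i=3: a=1 ⇒ p=99, q=10
(x₁, y₁) = (99, 10);  99² − 98·10² = 1 ✓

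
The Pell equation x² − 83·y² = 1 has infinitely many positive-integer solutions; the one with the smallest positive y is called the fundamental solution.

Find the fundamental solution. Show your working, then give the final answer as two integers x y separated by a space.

√83 → a₀=9, period (9,18); ℓ=2 even so k=1
a_0=9:  p_0=9·1+0=9,  q_0=9·0+1=1
a_1=9:  p_1=9·9+1=82,  q_1=9·1+0=9
(x₁, y₁) = (82, 9);  82² − 83·9² = 1 ✓

82 9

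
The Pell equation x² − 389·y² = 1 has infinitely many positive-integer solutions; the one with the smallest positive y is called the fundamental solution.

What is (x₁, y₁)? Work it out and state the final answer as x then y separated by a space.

3287049 166660

d=389: √d = [19; 1,2,1,1,1,1,2,1,38] (ℓ=9, odd), read p_17/q_17
k=0  a_k=19  p_k/q_k = 19/1
…
k=3  a_k=1  p_k/q_k = 79/4
…
k=8  a_k=1  p_k/q_k = 1282/65
k=9  a_k=38  p_k/q_k = 49643/2517
…
k=13  a_k=1  p_k/q_k = 353911/17944
…
k=16  a_k=2  p_k/q_k = 2376809/120509
k=17  a_k=1  p_k/q_k = 3287049/166660
→ (3287049, 166660).  Check: 3287049²=10804691128401, 389·166660²=10804691128400, difference 1.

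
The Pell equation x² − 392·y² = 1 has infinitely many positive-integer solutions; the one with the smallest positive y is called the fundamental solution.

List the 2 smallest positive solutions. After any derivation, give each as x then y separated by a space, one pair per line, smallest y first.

d=392: √d = [19; 1,3,1,38] (ℓ=4, even), read p_3/q_3
a_0=19:  p_0=19·1+0=19,  q_0=19·0+1=1
a_1=1:  p_1=1·19+1=20,  q_1=1·1+0=1
a_2=3:  p_2=3·20+19=79,  q_2=3·1+1=4
a_3=1:  p_3=1·79+20=99,  q_3=1·4+1=5
fundamental: x₁=99, y₁=5  (since 9801 − 392·25 = 1)
n=2: (99,5)∘(99,5) = (99·99+392·5·5, 99·5+5·99) = (19601,990)

99 5
19601 990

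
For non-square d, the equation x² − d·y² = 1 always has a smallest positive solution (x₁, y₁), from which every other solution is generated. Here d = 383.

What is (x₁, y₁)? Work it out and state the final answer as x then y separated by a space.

√383 → a₀=19, period (1,1,3,19,3,1,1,38); ℓ=8 even so k=7
a_0=19:  p_0=19·1+0=19,  q_0=19·0+1=1
…
a_2=1:  p_2=1·20+19=39,  q_2=1·1+1=2
a_3=3:  p_3=3·39+20=137,  q_3=3·2+1=7
…
a_6=1:  p_6=1·8063+2642=10705,  q_6=1·412+135=547
a_7=1:  p_7=1·10705+8063=18768,  q_7=1·547+412=959
fundamental: x₁=18768, y₁=959  (since 352237824 − 383·919681 = 1)

18768 959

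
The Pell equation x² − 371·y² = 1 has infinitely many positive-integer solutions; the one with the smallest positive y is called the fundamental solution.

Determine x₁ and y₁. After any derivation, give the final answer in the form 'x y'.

√371 → a₀=19, period (3,1,4,1,3,38); ℓ=6 even so k=5
i=0: a=19 ⇒ p=19, q=1
…
i=4: a=1 ⇒ p=443, q=23
i=5: a=3 ⇒ p=1695, q=88
fundamental: x₁=1695, y₁=88  (since 2873025 − 371·7744 = 1)

1695 88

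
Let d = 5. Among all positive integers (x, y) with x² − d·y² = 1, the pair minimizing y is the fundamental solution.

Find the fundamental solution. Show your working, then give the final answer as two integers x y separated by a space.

9 4

[2; 4] for √5; ℓ=1 ⇒ convergent index 1
a_0=2:  p_0=2·1+0=2,  q_0=2·0+1=1
a_1=4:  p_1=4·2+1=9,  q_1=4·1+0=4
(x₁, y₁) = (9, 4);  9² − 5·4² = 1 ✓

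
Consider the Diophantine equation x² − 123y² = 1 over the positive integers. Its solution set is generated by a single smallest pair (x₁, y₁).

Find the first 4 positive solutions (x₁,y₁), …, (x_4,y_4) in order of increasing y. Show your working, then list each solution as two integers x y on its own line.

[11; 11,22] for √123; ℓ=2 ⇒ convergent index 1
step 0: (11, 1)  from 11·(1,0) + (0,1)
step 1: (122, 11)  from 11·(11,1) + (1,0)
→ (122, 11).  Check: 122²=14884, 123·11²=14883, difference 1.
n=2: (122,11)∘(122,11) = (122·122+123·11·11, 122·11+11·122) = (29767,2684)
n=3: (29767,2684)∘(122,11) = (122·29767+123·11·2684, 122·2684+11·29767) = (7263026,654885)
n=4: (7263026,654885)∘(122,11) = (122·7263026+123·11·654885, 122·654885+11·7263026) = (1772148577,159789256)

122 11
29767 2684
7263026 654885
1772148577 159789256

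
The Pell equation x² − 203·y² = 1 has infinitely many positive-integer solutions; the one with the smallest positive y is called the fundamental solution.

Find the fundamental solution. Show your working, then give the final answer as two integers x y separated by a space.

d=203: √d = [14; 4,28] (ℓ=2, even), read p_1/q_1
k=0  a_k=14  p_k/q_k = 14/1
k=1  a_k=4  p_k/q_k = 57/4
fundamental: x₁=57, y₁=4  (since 3249 − 203·16 = 1)

57 4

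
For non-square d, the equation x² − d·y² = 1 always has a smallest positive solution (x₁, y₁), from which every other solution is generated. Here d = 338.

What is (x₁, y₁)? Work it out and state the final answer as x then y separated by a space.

114243 6214

d=338: √d = [18; 2,1,1,2,36] (ℓ=5, odd), read p_9/q_9
i=0: a=18 ⇒ p=18, q=1
i=1: a=2 ⇒ p=37, q=2
…
i=6: a=2 ⇒ p=17631, q=959
i=7: a=1 ⇒ p=26327, q=1432
i=8: a=1 ⇒ p=43958, q=2391
i=9: a=2 ⇒ p=114243, q=6214
fundamental: x₁=114243, y₁=6214  (since 13051463049 − 338·38613796 = 1)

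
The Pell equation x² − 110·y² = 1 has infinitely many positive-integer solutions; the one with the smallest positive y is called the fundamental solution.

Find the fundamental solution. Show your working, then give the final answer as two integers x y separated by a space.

21 2

d=110: √d = [10; 2,20] (ℓ=2, even), read p_1/q_1
step 0: (10, 1)  from 10·(1,0) + (0,1)
step 1: (21, 2)  from 2·(10,1) + (1,0)
(x₁, y₁) = (21, 2);  21² − 110·2² = 1 ✓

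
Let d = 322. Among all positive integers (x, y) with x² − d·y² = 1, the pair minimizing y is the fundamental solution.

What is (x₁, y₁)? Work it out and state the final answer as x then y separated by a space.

323 18

[17; 1,16,1,34] for √322; ℓ=4 ⇒ convergent index 3
k=0  a_k=17  p_k/q_k = 17/1
k=1  a_k=1  p_k/q_k = 18/1
k=2  a_k=16  p_k/q_k = 305/17
k=3  a_k=1  p_k/q_k = 323/18
fundamental: x₁=323, y₁=18  (since 104329 − 322·324 = 1)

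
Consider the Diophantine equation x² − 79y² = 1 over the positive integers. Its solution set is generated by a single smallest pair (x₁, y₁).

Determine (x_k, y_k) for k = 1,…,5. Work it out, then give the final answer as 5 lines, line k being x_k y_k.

80 9
12799 1440
2047760 230391
327628801 36861120
52418560400 5897548809

√79 → a₀=8, period (1,7,1,16); ℓ=4 even so k=3
a_0=8:  p_0=8·1+0=8,  q_0=8·0+1=1
a_1=1:  p_1=1·8+1=9,  q_1=1·1+0=1
a_2=7:  p_2=7·9+8=71,  q_2=7·1+1=8
a_3=1:  p_3=1·71+9=80,  q_3=1·8+1=9
fundamental: x₁=80, y₁=9  (since 6400 − 79·81 = 1)
(80+9√79)^2 = 12799 + 1440√79
(80+9√79)^3 = 2047760 + 230391√79
(80+9√79)^4 = 327628801 + 36861120√79
(80+9√79)^5 = 52418560400 + 5897548809√79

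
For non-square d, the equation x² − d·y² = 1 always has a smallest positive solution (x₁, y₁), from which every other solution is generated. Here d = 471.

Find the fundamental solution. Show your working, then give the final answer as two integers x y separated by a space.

7838695 361188

√471 → a₀=21, period (1,2,2,1,3,…,2,1,42); ℓ=14 even so k=13
step 0: (21, 1)  from 21·(1,0) + (0,1)
step 1: (22, 1)  from 1·(21,1) + (1,0)
step 2: (65, 3)  from 2·(22,1) + (21,1)
step 3: (152, 7)  from 2·(65,3) + (22,1)
step 4: (217, 10)  from 1·(152,7) + (65,3)
step 5: (803, 37)  from 3·(217,10) + (152,7)
…
step 7: (48809, 2249)  from 14·(3429,158) + (803,37)
…
step 9: (644804, 29711)  from 3·(198665,9154) + (48809,2249)
…
step 11: (2331742, 107441)  from 2·(843469,38865) + (644804,29711)
step 12: (5506953, 253747)  from 2·(2331742,107441) + (843469,38865)
step 13: (7838695, 361188)  from 1·(5506953,253747) + (2331742,107441)
fundamental: x₁=7838695, y₁=361188  (since 61445139303025 − 471·130456771344 = 1)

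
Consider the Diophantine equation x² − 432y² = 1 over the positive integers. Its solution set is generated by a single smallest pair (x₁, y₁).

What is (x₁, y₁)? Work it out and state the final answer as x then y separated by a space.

[20; 1,3,1,1,1,3,1,40] for √432; ℓ=8 ⇒ convergent index 7
step 0: (20, 1)  from 20·(1,0) + (0,1)
step 1: (21, 1)  from 1·(20,1) + (1,0)
…
step 3: (104, 5)  from 1·(83,4) + (21,1)
step 4: (187, 9)  from 1·(104,5) + (83,4)
step 5: (291, 14)  from 1·(187,9) + (104,5)
step 6: (1060, 51)  from 3·(291,14) + (187,9)
step 7: (1351, 65)  from 1·(1060,51) + (291,14)
fundamental: x₁=1351, y₁=65  (since 1825201 − 432·4225 = 1)

1351 65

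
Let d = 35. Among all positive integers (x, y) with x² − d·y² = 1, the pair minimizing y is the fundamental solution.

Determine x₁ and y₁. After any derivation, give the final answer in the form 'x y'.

√35 = [5; 1,10, …], period ℓ=2 (even) → k=1
k=0  a_k=5  p_k/q_k = 5/1
k=1  a_k=1  p_k/q_k = 6/1
(x₁, y₁) = (6, 1);  6² − 35·1² = 1 ✓

6 1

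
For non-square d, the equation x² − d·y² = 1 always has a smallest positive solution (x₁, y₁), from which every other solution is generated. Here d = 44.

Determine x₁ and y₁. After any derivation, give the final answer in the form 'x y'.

199 30

√44 = [6; 1,1,1,2,1,1,1,12, …], period ℓ=8 (even) → k=7
step 0: (6, 1)  from 6·(1,0) + (0,1)
step 1: (7, 1)  from 1·(6,1) + (1,0)
step 2: (13, 2)  from 1·(7,1) + (6,1)
step 3: (20, 3)  from 1·(13,2) + (7,1)
step 4: (53, 8)  from 2·(20,3) + (13,2)
step 5: (73, 11)  from 1·(53,8) + (20,3)
step 6: (126, 19)  from 1·(73,11) + (53,8)
step 7: (199, 30)  from 1·(126,19) + (73,11)
(x₁, y₁) = (199, 30);  199² − 44·30² = 1 ✓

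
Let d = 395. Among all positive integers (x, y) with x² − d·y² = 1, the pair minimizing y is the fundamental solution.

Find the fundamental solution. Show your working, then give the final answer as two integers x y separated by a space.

159 8

√395 = [19; 1,6,1,38, …], period ℓ=4 (even) → k=3
k=0  a_k=19  p_k/q_k = 19/1
…
k=2  a_k=6  p_k/q_k = 139/7
k=3  a_k=1  p_k/q_k = 159/8
→ (159, 8).  Check: 159²=25281, 395·8²=25280, difference 1.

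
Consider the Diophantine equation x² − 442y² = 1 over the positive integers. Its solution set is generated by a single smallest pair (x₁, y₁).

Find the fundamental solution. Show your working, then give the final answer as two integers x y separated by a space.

d=442: √d = [21; 42] (ℓ=1, odd), read p_1/q_1
a_0=21:  p_0=21·1+0=21,  q_0=21·0+1=1
a_1=42:  p_1=42·21+1=883,  q_1=42·1+0=42
fundamental: x₁=883, y₁=42  (since 779689 − 442·1764 = 1)

883 42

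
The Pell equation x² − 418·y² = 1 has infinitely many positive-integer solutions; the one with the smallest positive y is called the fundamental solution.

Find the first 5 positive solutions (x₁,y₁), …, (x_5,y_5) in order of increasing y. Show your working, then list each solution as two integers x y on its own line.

33857 1656
2292592897 112134384
155240635393601 7593067676520
10511964382749705217 514156984535740896
711807156058272903670337 34815626043260091355224

√418 = [20; 2,4,20,4,2,40, …], period ℓ=6 (even) → k=5
step 0: (20, 1)  from 20·(1,0) + (0,1)
…
step 3: (3721, 182)  from 20·(184,9) + (41,2)
step 4: (15068, 737)  from 4·(3721,182) + (184,9)
step 5: (33857, 1656)  from 2·(15068,737) + (3721,182)
(x₁, y₁) = (33857, 1656);  33857² − 418·1656² = 1 ✓
(33857+1656√418)^2 = 2292592897 + 112134384√418
(33857+1656√418)^3 = 155240635393601 + 7593067676520√418
(33857+1656√418)^4 = 10511964382749705217 + 514156984535740896√418
(33857+1656√418)^5 = 711807156058272903670337 + 34815626043260091355224√418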